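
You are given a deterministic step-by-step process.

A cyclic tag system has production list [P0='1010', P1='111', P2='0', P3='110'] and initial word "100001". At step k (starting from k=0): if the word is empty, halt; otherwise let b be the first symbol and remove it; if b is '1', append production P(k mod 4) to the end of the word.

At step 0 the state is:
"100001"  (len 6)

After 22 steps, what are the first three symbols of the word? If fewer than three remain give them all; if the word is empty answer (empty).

101

step 0: "100001"  (len 6)
step 1: "000011010"  (len 9)
step 2: "00011010"  (len 8)
step 3: "0011010"  (len 7)
step 4: "011010"  (len 6)
step 5: "11010"  (len 5)
step 6: "1010111"  (len 7)
step 7: "0101110"  (len 7)
step 8: "101110"  (len 6)
step 9: "011101010"  (len 9)
step 10: "11101010"  (len 8)
step 11: "11010100"  (len 8)
step 12: "1010100110"  (len 10)
step 13: "0101001101010"  (len 13)
step 14: "101001101010"  (len 12)
step 15: "010011010100"  (len 12)
step 16: "10011010100"  (len 11)
step 17: "00110101001010"  (len 14)
step 18: "0110101001010"  (len 13)
step 19: "110101001010"  (len 12)
step 20: "10101001010110"  (len 14)
step 21: "01010010101101010"  (len 17)
step 22: "1010010101101010"  (len 16)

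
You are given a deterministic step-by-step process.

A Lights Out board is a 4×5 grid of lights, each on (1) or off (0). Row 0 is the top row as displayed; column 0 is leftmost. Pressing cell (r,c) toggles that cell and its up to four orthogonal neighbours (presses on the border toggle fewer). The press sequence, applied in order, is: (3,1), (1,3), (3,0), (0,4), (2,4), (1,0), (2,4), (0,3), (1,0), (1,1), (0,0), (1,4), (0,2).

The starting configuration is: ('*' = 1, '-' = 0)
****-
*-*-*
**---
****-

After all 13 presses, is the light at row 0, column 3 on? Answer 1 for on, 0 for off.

k=0  ****-
*-*-*
**---
****-
k=1  ****-
*-*-*
*----
---*-
k=2  ***--
*--*-
*--*-
---*-
k=3  ***--
*--*-
---*-
**-*-
k=4  *****
*--**
---*-
**-*-
k=5  *****
*--*-
----*
**-**
k=6  -****
-*-*-
*---*
**-**
k=7  -****
-*-**
*--*-
**-*-
k=8  -*---
-*--*
*--*-
**-*-
k=9  **---
*---*
---*-
**-*-
k=10  *----
-**-*
-*-*-
**-*-
k=11  -*---
***-*
-*-*-
**-*-
k=12  -*--*
****-
-*-**
**-*-
k=13  --***
**-*-
-*-**
**-*-

1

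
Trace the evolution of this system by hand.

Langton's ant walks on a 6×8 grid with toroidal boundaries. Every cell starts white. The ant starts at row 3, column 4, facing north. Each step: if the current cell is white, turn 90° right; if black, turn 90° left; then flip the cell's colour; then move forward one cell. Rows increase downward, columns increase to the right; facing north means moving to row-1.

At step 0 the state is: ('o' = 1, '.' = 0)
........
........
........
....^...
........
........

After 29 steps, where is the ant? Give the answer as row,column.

[0] ........
........
........
....^...
........
........
[1] ........
........
........
....o>..
........
........
[2] ........
........
........
....oo..
.....v..
........
[3] ........
........
........
....oo..
....<o..
........
[4] ........
........
........
....^o..
....oo..
........
[5] ........
........
........
...<.o..
....oo..
........
[6] ........
........
...^....
...o.o..
....oo..
........
[7] ........
........
...o>...
...o.o..
....oo..
........
[8] ........
........
...oo...
...ovo..
....oo..
........
[9] ........
........
...oo...
...<oo..
....oo..
........
[10] ........
........
...oo...
....oo..
...voo..
........
[11] ........
........
...oo...
....oo..
..<ooo..
........
[12] ........
........
...oo...
..^.oo..
..oooo..
........
[13] ........
........
...oo...
..o>oo..
..oooo..
........
[14] ........
........
...oo...
..oooo..
..ovoo..
........
[15] ........
........
...oo...
..oooo..
..o.>o..
........
[16] ........
........
...oo...
..oo^o..
..o..o..
........
[17] ........
........
...oo...
..o<.o..
..o..o..
........
[18] ........
........
...oo...
..o..o..
..ov.o..
........
[19] ........
........
...oo...
..o..o..
..<o.o..
........
[20] ........
........
...oo...
..o..o..
...o.o..
..v.....
[21] ........
........
...oo...
..o..o..
...o.o..
.<o.....
[22] ........
........
...oo...
..o..o..
.^.o.o..
.oo.....
[23] ........
........
...oo...
..o..o..
.o>o.o..
.oo.....
[24] ........
........
...oo...
..o..o..
.ooo.o..
.ov.....
[25] ........
........
...oo...
..o..o..
.ooo.o..
.o.>....
[26] ...v....
........
...oo...
..o..o..
.ooo.o..
.o.o....
[27] ..<o....
........
...oo...
..o..o..
.ooo.o..
.o.o....
[28] ..oo....
........
...oo...
..o..o..
.ooo.o..
.o^o....
[29] ..oo....
........
...oo...
..o..o..
.ooo.o..
.oo>....

5,3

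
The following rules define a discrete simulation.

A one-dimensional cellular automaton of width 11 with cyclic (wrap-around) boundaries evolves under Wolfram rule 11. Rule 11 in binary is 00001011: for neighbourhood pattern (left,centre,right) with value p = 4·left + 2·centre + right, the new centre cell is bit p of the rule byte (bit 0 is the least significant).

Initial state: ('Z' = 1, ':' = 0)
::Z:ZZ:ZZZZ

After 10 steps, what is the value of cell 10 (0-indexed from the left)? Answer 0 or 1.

k=0  ::Z:ZZ:ZZZZ
k=1  :Z::Z::Z:::
k=2  Z::Z::Z::ZZ
k=3  ::Z::Z::ZZ:
k=4  ZZ::Z::ZZ::
k=5  Z::Z::ZZ::Z
k=6  ::Z::ZZ::ZZ
k=7  :Z::ZZ::ZZ:
k=8  Z::ZZ::ZZ::
k=9  ::ZZ::ZZ::Z
k=10  :ZZ::ZZ::Z:

0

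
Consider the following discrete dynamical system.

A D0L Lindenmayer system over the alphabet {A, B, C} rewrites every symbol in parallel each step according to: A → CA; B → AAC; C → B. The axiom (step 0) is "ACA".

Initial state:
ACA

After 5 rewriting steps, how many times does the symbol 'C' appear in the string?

t=0: ACA
t=1: CABCA
t=2: BCAAACBCA
t=3: AACBCACACABAACBCA
t=4: CACABAACBCABCABCAAACCACABAACBCA
t=5: BCABCAAACCACABAACBCAAACBCAAACBCACACABBCABCAAACCACABAACBCA

20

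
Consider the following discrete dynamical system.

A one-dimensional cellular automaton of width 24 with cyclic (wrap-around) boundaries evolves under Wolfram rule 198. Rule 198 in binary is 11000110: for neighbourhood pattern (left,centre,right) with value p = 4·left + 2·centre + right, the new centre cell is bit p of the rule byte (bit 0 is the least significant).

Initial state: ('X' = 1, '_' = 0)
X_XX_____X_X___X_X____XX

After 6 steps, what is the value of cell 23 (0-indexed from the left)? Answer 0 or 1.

0

gen 0: X_XX_____X_X___X_X____XX
gen 1: X__X____XX_X__XX_X___X_X
gen 2: X_XX___X_X_X_X_X_X__XX__
gen 3: X__X__XX_X_X_X_X_X_X_X_X
gen 4: X_XX_X_X_X_X_X_X_X_X_X__
gen 5: X__X_X_X_X_X_X_X_X_X_X_X
gen 6: X_XX_X_X_X_X_X_X_X_X_X__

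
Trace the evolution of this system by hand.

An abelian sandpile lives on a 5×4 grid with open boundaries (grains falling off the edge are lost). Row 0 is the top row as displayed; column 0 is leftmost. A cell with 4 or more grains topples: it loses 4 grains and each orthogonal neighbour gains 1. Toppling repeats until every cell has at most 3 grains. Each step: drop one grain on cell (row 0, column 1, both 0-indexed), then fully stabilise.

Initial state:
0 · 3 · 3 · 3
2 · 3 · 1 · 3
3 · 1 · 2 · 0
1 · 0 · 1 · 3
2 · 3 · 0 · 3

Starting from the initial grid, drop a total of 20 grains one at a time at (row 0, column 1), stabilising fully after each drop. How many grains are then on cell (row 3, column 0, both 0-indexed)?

2

k=0  0 · 3 · 3 · 3
2 · 3 · 1 · 3
3 · 1 · 2 · 0
1 · 0 · 1 · 3
2 · 3 · 0 · 3
k=1  1 · 2 · 2 · 1
3 · 1 · 0 · 1
3 · 2 · 3 · 1
1 · 0 · 1 · 3
2 · 3 · 0 · 3
k=2  1 · 3 · 2 · 1
3 · 1 · 0 · 1
3 · 2 · 3 · 1
1 · 0 · 1 · 3
2 · 3 · 0 · 3
k=3  2 · 0 · 3 · 1
3 · 2 · 0 · 1
3 · 2 · 3 · 1
1 · 0 · 1 · 3
2 · 3 · 0 · 3
k=4  2 · 1 · 3 · 1
3 · 2 · 0 · 1
3 · 2 · 3 · 1
1 · 0 · 1 · 3
2 · 3 · 0 · 3
k=5  2 · 2 · 3 · 1
3 · 2 · 0 · 1
3 · 2 · 3 · 1
1 · 0 · 1 · 3
2 · 3 · 0 · 3
k=6  2 · 3 · 3 · 1
3 · 2 · 0 · 1
3 · 2 · 3 · 1
1 · 0 · 1 · 3
2 · 3 · 0 · 3
k=7  3 · 1 · 0 · 2
3 · 3 · 1 · 1
3 · 2 · 3 · 1
1 · 0 · 1 · 3
2 · 3 · 0 · 3
k=8  3 · 2 · 0 · 2
3 · 3 · 1 · 1
3 · 2 · 3 · 1
1 · 0 · 1 · 3
2 · 3 · 0 · 3
k=9  3 · 3 · 0 · 2
3 · 3 · 1 · 1
3 · 2 · 3 · 1
1 · 0 · 1 · 3
2 · 3 · 0 · 3
k=10  1 · 2 · 1 · 2
2 · 2 · 3 · 1
1 · 1 · 0 · 2
2 · 1 · 2 · 3
2 · 3 · 0 · 3
k=11  1 · 3 · 1 · 2
2 · 2 · 3 · 1
1 · 1 · 0 · 2
2 · 1 · 2 · 3
2 · 3 · 0 · 3
k=12  2 · 0 · 2 · 2
2 · 3 · 3 · 1
1 · 1 · 0 · 2
2 · 1 · 2 · 3
2 · 3 · 0 · 3
k=13  2 · 1 · 2 · 2
2 · 3 · 3 · 1
1 · 1 · 0 · 2
2 · 1 · 2 · 3
2 · 3 · 0 · 3
k=14  2 · 2 · 2 · 2
2 · 3 · 3 · 1
1 · 1 · 0 · 2
2 · 1 · 2 · 3
2 · 3 · 0 · 3
k=15  2 · 3 · 2 · 2
2 · 3 · 3 · 1
1 · 1 · 0 · 2
2 · 1 · 2 · 3
2 · 3 · 0 · 3
k=16  3 · 2 · 0 · 3
3 · 1 · 1 · 2
1 · 2 · 1 · 2
2 · 1 · 2 · 3
2 · 3 · 0 · 3
k=17  3 · 3 · 0 · 3
3 · 1 · 1 · 2
1 · 2 · 1 · 2
2 · 1 · 2 · 3
2 · 3 · 0 · 3
k=18  1 · 1 · 1 · 3
0 · 3 · 1 · 2
2 · 2 · 1 · 2
2 · 1 · 2 · 3
2 · 3 · 0 · 3
k=19  1 · 2 · 1 · 3
0 · 3 · 1 · 2
2 · 2 · 1 · 2
2 · 1 · 2 · 3
2 · 3 · 0 · 3
k=20  1 · 3 · 1 · 3
0 · 3 · 1 · 2
2 · 2 · 1 · 2
2 · 1 · 2 · 3
2 · 3 · 0 · 3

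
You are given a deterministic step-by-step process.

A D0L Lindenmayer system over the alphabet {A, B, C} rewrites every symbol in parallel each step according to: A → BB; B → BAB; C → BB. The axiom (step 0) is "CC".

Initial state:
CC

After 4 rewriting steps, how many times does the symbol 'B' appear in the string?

64

[0] CC
[1] BBBB
[2] BABBABBABBAB
[3] BABBBBABBABBBBABBABBBBABBABBBBAB
[4] BABBBBABBABBABBABBBBABBABBBBABBABBABBABBBBABBABBBBABBABBABBABBBBABBABBBBABBABBABBABBBBAB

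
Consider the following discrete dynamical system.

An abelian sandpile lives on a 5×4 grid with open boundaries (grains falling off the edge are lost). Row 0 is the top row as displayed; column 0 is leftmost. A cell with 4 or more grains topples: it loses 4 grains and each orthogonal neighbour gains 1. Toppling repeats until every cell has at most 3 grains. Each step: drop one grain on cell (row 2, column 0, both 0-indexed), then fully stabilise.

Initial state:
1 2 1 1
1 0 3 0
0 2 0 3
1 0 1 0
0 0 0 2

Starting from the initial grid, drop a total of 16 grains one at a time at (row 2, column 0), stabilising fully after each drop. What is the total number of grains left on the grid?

0) 1 2 1 1
1 0 3 0
0 2 0 3
1 0 1 0
0 0 0 2
1) 1 2 1 1
1 0 3 0
1 2 0 3
1 0 1 0
0 0 0 2
2) 1 2 1 1
1 0 3 0
2 2 0 3
1 0 1 0
0 0 0 2
3) 1 2 1 1
1 0 3 0
3 2 0 3
1 0 1 0
0 0 0 2
4) 1 2 1 1
2 0 3 0
0 3 0 3
2 0 1 0
0 0 0 2
5) 1 2 1 1
2 0 3 0
1 3 0 3
2 0 1 0
0 0 0 2
6) 1 2 1 1
2 0 3 0
2 3 0 3
2 0 1 0
0 0 0 2
7) 1 2 1 1
2 0 3 0
3 3 0 3
2 0 1 0
0 0 0 2
8) 1 2 1 1
3 1 3 0
1 0 1 3
3 1 1 0
0 0 0 2
9) 1 2 1 1
3 1 3 0
2 0 1 3
3 1 1 0
0 0 0 2
10) 1 2 1 1
3 1 3 0
3 0 1 3
3 1 1 0
0 0 0 2
11) 2 2 1 1
0 2 3 0
2 1 1 3
0 2 1 0
1 0 0 2
12) 2 2 1 1
0 2 3 0
3 1 1 3
0 2 1 0
1 0 0 2
13) 2 2 1 1
1 2 3 0
0 2 1 3
1 2 1 0
1 0 0 2
14) 2 2 1 1
1 2 3 0
1 2 1 3
1 2 1 0
1 0 0 2
15) 2 2 1 1
1 2 3 0
2 2 1 3
1 2 1 0
1 0 0 2
16) 2 2 1 1
1 2 3 0
3 2 1 3
1 2 1 0
1 0 0 2

28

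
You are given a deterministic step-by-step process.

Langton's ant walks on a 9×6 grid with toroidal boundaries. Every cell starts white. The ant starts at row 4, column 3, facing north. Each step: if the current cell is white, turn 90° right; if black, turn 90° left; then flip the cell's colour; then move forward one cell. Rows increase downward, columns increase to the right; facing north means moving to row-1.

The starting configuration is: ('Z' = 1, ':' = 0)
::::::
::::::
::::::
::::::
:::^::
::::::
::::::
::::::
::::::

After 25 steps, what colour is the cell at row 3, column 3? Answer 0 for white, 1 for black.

1

0) ::::::
::::::
::::::
::::::
:::^::
::::::
::::::
::::::
::::::
1) ::::::
::::::
::::::
::::::
:::Z>:
::::::
::::::
::::::
::::::
2) ::::::
::::::
::::::
::::::
:::ZZ:
::::v:
::::::
::::::
::::::
3) ::::::
::::::
::::::
::::::
:::ZZ:
:::<Z:
::::::
::::::
::::::
4) ::::::
::::::
::::::
::::::
:::^Z:
:::ZZ:
::::::
::::::
::::::
5) ::::::
::::::
::::::
::::::
::<:Z:
:::ZZ:
::::::
::::::
::::::
6) ::::::
::::::
::::::
::^:::
::Z:Z:
:::ZZ:
::::::
::::::
::::::
7) ::::::
::::::
::::::
::Z>::
::Z:Z:
:::ZZ:
::::::
::::::
::::::
8) ::::::
::::::
::::::
::ZZ::
::ZvZ:
:::ZZ:
::::::
::::::
::::::
9) ::::::
::::::
::::::
::ZZ::
::<ZZ:
:::ZZ:
::::::
::::::
::::::
10) ::::::
::::::
::::::
::ZZ::
:::ZZ:
::vZZ:
::::::
::::::
::::::
11) ::::::
::::::
::::::
::ZZ::
:::ZZ:
:<ZZZ:
::::::
::::::
::::::
12) ::::::
::::::
::::::
::ZZ::
:^:ZZ:
:ZZZZ:
::::::
::::::
::::::
13) ::::::
::::::
::::::
::ZZ::
:Z>ZZ:
:ZZZZ:
::::::
::::::
::::::
14) ::::::
::::::
::::::
::ZZ::
:ZZZZ:
:ZvZZ:
::::::
::::::
::::::
15) ::::::
::::::
::::::
::ZZ::
:ZZZZ:
:Z:>Z:
::::::
::::::
::::::
16) ::::::
::::::
::::::
::ZZ::
:ZZ^Z:
:Z::Z:
::::::
::::::
::::::
17) ::::::
::::::
::::::
::ZZ::
:Z<:Z:
:Z::Z:
::::::
::::::
::::::
18) ::::::
::::::
::::::
::ZZ::
:Z::Z:
:Zv:Z:
::::::
::::::
::::::
19) ::::::
::::::
::::::
::ZZ::
:Z::Z:
:<Z:Z:
::::::
::::::
::::::
20) ::::::
::::::
::::::
::ZZ::
:Z::Z:
::Z:Z:
:v::::
::::::
::::::
21) ::::::
::::::
::::::
::ZZ::
:Z::Z:
::Z:Z:
<Z::::
::::::
::::::
22) ::::::
::::::
::::::
::ZZ::
:Z::Z:
^:Z:Z:
ZZ::::
::::::
::::::
23) ::::::
::::::
::::::
::ZZ::
:Z::Z:
Z>Z:Z:
ZZ::::
::::::
::::::
24) ::::::
::::::
::::::
::ZZ::
:Z::Z:
ZZZ:Z:
Zv::::
::::::
::::::
25) ::::::
::::::
::::::
::ZZ::
:Z::Z:
ZZZ:Z:
Z:>:::
::::::
::::::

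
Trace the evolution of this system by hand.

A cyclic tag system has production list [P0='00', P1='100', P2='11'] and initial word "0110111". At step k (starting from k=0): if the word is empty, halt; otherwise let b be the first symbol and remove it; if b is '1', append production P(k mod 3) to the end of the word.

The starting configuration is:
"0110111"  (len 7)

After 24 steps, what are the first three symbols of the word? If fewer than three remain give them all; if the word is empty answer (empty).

gen 0: "0110111"  (len 7)
gen 1: "110111"  (len 6)
gen 2: "10111100"  (len 8)
gen 3: "011110011"  (len 9)
gen 4: "11110011"  (len 8)
gen 5: "1110011100"  (len 10)
gen 6: "11001110011"  (len 11)
gen 7: "100111001100"  (len 12)
gen 8: "00111001100100"  (len 14)
gen 9: "0111001100100"  (len 13)
gen 10: "111001100100"  (len 12)
gen 11: "11001100100100"  (len 14)
gen 12: "100110010010011"  (len 15)
gen 13: "0011001001001100"  (len 16)
gen 14: "011001001001100"  (len 15)
gen 15: "11001001001100"  (len 14)
gen 16: "100100100110000"  (len 15)
gen 17: "00100100110000100"  (len 17)
gen 18: "0100100110000100"  (len 16)
gen 19: "100100110000100"  (len 15)
gen 20: "00100110000100100"  (len 17)
gen 21: "0100110000100100"  (len 16)
gen 22: "100110000100100"  (len 15)
gen 23: "00110000100100100"  (len 17)
gen 24: "0110000100100100"  (len 16)

011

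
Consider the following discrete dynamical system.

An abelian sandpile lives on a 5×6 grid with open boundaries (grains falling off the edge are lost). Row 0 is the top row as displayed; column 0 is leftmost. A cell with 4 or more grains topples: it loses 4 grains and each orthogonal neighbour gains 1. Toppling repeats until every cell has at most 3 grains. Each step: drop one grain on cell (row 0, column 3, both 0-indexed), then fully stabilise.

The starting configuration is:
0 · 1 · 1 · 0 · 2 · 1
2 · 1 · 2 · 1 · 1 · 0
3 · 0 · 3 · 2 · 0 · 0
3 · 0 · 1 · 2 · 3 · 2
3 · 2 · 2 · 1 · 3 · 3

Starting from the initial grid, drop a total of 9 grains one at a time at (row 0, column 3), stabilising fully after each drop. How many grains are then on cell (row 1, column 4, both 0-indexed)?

step 0: 0 · 1 · 1 · 0 · 2 · 1
2 · 1 · 2 · 1 · 1 · 0
3 · 0 · 3 · 2 · 0 · 0
3 · 0 · 1 · 2 · 3 · 2
3 · 2 · 2 · 1 · 3 · 3
step 1: 0 · 1 · 1 · 1 · 2 · 1
2 · 1 · 2 · 1 · 1 · 0
3 · 0 · 3 · 2 · 0 · 0
3 · 0 · 1 · 2 · 3 · 2
3 · 2 · 2 · 1 · 3 · 3
step 2: 0 · 1 · 1 · 2 · 2 · 1
2 · 1 · 2 · 1 · 1 · 0
3 · 0 · 3 · 2 · 0 · 0
3 · 0 · 1 · 2 · 3 · 2
3 · 2 · 2 · 1 · 3 · 3
step 3: 0 · 1 · 1 · 3 · 2 · 1
2 · 1 · 2 · 1 · 1 · 0
3 · 0 · 3 · 2 · 0 · 0
3 · 0 · 1 · 2 · 3 · 2
3 · 2 · 2 · 1 · 3 · 3
step 4: 0 · 1 · 2 · 0 · 3 · 1
2 · 1 · 2 · 2 · 1 · 0
3 · 0 · 3 · 2 · 0 · 0
3 · 0 · 1 · 2 · 3 · 2
3 · 2 · 2 · 1 · 3 · 3
step 5: 0 · 1 · 2 · 1 · 3 · 1
2 · 1 · 2 · 2 · 1 · 0
3 · 0 · 3 · 2 · 0 · 0
3 · 0 · 1 · 2 · 3 · 2
3 · 2 · 2 · 1 · 3 · 3
step 6: 0 · 1 · 2 · 2 · 3 · 1
2 · 1 · 2 · 2 · 1 · 0
3 · 0 · 3 · 2 · 0 · 0
3 · 0 · 1 · 2 · 3 · 2
3 · 2 · 2 · 1 · 3 · 3
step 7: 0 · 1 · 2 · 3 · 3 · 1
2 · 1 · 2 · 2 · 1 · 0
3 · 0 · 3 · 2 · 0 · 0
3 · 0 · 1 · 2 · 3 · 2
3 · 2 · 2 · 1 · 3 · 3
step 8: 0 · 1 · 3 · 1 · 0 · 2
2 · 1 · 2 · 3 · 2 · 0
3 · 0 · 3 · 2 · 0 · 0
3 · 0 · 1 · 2 · 3 · 2
3 · 2 · 2 · 1 · 3 · 3
step 9: 0 · 1 · 3 · 2 · 0 · 2
2 · 1 · 2 · 3 · 2 · 0
3 · 0 · 3 · 2 · 0 · 0
3 · 0 · 1 · 2 · 3 · 2
3 · 2 · 2 · 1 · 3 · 3

2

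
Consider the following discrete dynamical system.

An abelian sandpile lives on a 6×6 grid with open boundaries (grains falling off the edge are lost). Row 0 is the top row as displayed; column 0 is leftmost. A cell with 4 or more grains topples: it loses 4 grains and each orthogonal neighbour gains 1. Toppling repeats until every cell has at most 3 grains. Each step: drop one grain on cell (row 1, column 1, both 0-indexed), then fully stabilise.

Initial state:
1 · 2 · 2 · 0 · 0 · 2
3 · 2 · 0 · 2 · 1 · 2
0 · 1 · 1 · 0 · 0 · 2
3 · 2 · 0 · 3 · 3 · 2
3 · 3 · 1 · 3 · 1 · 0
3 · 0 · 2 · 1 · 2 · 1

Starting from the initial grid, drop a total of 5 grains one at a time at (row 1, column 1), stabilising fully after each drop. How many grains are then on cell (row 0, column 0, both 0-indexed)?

k=0  1 · 2 · 2 · 0 · 0 · 2
3 · 2 · 0 · 2 · 1 · 2
0 · 1 · 1 · 0 · 0 · 2
3 · 2 · 0 · 3 · 3 · 2
3 · 3 · 1 · 3 · 1 · 0
3 · 0 · 2 · 1 · 2 · 1
k=1  1 · 2 · 2 · 0 · 0 · 2
3 · 3 · 0 · 2 · 1 · 2
0 · 1 · 1 · 0 · 0 · 2
3 · 2 · 0 · 3 · 3 · 2
3 · 3 · 1 · 3 · 1 · 0
3 · 0 · 2 · 1 · 2 · 1
k=2  2 · 3 · 2 · 0 · 0 · 2
0 · 1 · 1 · 2 · 1 · 2
1 · 2 · 1 · 0 · 0 · 2
3 · 2 · 0 · 3 · 3 · 2
3 · 3 · 1 · 3 · 1 · 0
3 · 0 · 2 · 1 · 2 · 1
k=3  2 · 3 · 2 · 0 · 0 · 2
0 · 2 · 1 · 2 · 1 · 2
1 · 2 · 1 · 0 · 0 · 2
3 · 2 · 0 · 3 · 3 · 2
3 · 3 · 1 · 3 · 1 · 0
3 · 0 · 2 · 1 · 2 · 1
k=4  2 · 3 · 2 · 0 · 0 · 2
0 · 3 · 1 · 2 · 1 · 2
1 · 2 · 1 · 0 · 0 · 2
3 · 2 · 0 · 3 · 3 · 2
3 · 3 · 1 · 3 · 1 · 0
3 · 0 · 2 · 1 · 2 · 1
k=5  3 · 0 · 3 · 0 · 0 · 2
1 · 1 · 2 · 2 · 1 · 2
1 · 3 · 1 · 0 · 0 · 2
3 · 2 · 0 · 3 · 3 · 2
3 · 3 · 1 · 3 · 1 · 0
3 · 0 · 2 · 1 · 2 · 1

3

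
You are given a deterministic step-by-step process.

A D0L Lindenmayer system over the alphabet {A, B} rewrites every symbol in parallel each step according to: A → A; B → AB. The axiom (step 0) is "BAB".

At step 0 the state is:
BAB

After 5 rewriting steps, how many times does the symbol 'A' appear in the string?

11

gen 0: BAB
gen 1: ABAAB
gen 2: AABAAAB
gen 3: AAABAAAAB
gen 4: AAAABAAAAAB
gen 5: AAAAABAAAAAAB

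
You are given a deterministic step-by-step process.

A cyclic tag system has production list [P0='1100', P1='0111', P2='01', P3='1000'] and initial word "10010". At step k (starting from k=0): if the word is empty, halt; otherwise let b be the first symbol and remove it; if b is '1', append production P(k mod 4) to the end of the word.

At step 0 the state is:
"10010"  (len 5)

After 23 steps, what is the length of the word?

t=0: "10010"  (len 5)
t=1: "00101100"  (len 8)
t=2: "0101100"  (len 7)
t=3: "101100"  (len 6)
t=4: "011001000"  (len 9)
t=5: "11001000"  (len 8)
t=6: "10010000111"  (len 11)
t=7: "001000011101"  (len 12)
t=8: "01000011101"  (len 11)
t=9: "1000011101"  (len 10)
t=10: "0000111010111"  (len 13)
t=11: "000111010111"  (len 12)
t=12: "00111010111"  (len 11)
t=13: "0111010111"  (len 10)
t=14: "111010111"  (len 9)
t=15: "1101011101"  (len 10)
t=16: "1010111011000"  (len 13)
t=17: "0101110110001100"  (len 16)
t=18: "101110110001100"  (len 15)
t=19: "0111011000110001"  (len 16)
t=20: "111011000110001"  (len 15)
t=21: "110110001100011100"  (len 18)
t=22: "101100011000111000111"  (len 21)
t=23: "0110001100011100011101"  (len 22)

22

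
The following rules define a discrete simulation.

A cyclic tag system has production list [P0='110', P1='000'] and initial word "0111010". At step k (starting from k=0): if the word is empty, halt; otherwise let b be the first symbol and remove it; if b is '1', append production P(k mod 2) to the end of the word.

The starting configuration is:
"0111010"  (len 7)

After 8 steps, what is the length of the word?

0) "0111010"  (len 7)
1) "111010"  (len 6)
2) "11010000"  (len 8)
3) "1010000110"  (len 10)
4) "010000110000"  (len 12)
5) "10000110000"  (len 11)
6) "0000110000000"  (len 13)
7) "000110000000"  (len 12)
8) "00110000000"  (len 11)

11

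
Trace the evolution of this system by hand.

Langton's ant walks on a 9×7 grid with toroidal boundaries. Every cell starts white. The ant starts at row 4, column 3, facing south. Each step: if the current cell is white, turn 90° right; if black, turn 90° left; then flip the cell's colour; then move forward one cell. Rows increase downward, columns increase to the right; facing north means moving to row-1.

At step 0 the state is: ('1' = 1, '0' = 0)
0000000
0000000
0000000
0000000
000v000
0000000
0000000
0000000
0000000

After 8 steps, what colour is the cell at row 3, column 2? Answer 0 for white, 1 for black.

1

[0] 0000000
0000000
0000000
0000000
000v000
0000000
0000000
0000000
0000000
[1] 0000000
0000000
0000000
0000000
00<1000
0000000
0000000
0000000
0000000
[2] 0000000
0000000
0000000
00^0000
0011000
0000000
0000000
0000000
0000000
[3] 0000000
0000000
0000000
001>000
0011000
0000000
0000000
0000000
0000000
[4] 0000000
0000000
0000000
0011000
001v000
0000000
0000000
0000000
0000000
[5] 0000000
0000000
0000000
0011000
0010>00
0000000
0000000
0000000
0000000
[6] 0000000
0000000
0000000
0011000
0010100
0000v00
0000000
0000000
0000000
[7] 0000000
0000000
0000000
0011000
0010100
000<100
0000000
0000000
0000000
[8] 0000000
0000000
0000000
0011000
001^100
0001100
0000000
0000000
0000000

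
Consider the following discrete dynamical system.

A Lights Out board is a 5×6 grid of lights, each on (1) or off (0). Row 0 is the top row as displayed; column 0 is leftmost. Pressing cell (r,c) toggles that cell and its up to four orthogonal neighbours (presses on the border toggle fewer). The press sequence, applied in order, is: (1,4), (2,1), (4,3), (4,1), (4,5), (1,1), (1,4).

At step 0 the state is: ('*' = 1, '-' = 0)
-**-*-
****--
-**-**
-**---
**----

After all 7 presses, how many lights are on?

14

[0] -**-*-
****--
-**-**
-**---
**----
[1] -**---
***-**
-**--*
-**---
**----
[2] -**---
*-*-**
*----*
--*---
**----
[3] -**---
*-*-**
*----*
--**--
*****-
[4] -**---
*-*-**
*----*
-***--
---**-
[5] -**---
*-*-**
*----*
-***-*
---*-*
[6] --*---
-*--**
**---*
-***-*
---*-*
[7] --*-*-
-*-*--
**--**
-***-*
---*-*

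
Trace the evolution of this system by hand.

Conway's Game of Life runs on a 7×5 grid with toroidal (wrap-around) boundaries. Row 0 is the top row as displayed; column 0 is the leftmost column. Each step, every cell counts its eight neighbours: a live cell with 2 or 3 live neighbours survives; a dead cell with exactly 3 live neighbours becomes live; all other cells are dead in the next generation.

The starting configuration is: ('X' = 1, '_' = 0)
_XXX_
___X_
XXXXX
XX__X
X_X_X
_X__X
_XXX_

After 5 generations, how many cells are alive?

[0] _XXX_
___X_
XXXXX
XX__X
X_X_X
_X__X
_XXX_
[1] _X__X
_____
_____
_____
__X__
____X
____X
[2] X____
_____
_____
_____
_____
___X_
___XX
[3] ____X
_____
_____
_____
_____
___XX
___XX
[4] ___XX
_____
_____
_____
_____
___XX
X____
[5] ____X
_____
_____
_____
_____
____X
X____

3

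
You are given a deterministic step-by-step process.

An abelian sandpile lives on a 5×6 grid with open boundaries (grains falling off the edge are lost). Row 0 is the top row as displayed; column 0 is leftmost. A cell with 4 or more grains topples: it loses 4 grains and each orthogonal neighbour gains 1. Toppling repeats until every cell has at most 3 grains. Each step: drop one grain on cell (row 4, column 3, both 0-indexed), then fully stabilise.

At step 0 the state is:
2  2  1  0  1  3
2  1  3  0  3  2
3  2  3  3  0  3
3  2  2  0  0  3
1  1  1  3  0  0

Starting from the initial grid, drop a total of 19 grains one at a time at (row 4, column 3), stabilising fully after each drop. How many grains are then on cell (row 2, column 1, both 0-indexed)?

3

k=0  2  2  1  0  1  3
2  1  3  0  3  2
3  2  3  3  0  3
3  2  2  0  0  3
1  1  1  3  0  0
k=1  2  2  1  0  1  3
2  1  3  0  3  2
3  2  3  3  0  3
3  2  2  1  0  3
1  1  2  0  1  0
k=2  2  2  1  0  1  3
2  1  3  0  3  2
3  2  3  3  0  3
3  2  2  1  0  3
1  1  2  1  1  0
k=3  2  2  1  0  1  3
2  1  3  0  3  2
3  2  3  3  0  3
3  2  2  1  0  3
1  1  2  2  1  0
k=4  2  2  1  0  1  3
2  1  3  0  3  2
3  2  3  3  0  3
3  2  2  1  0  3
1  1  2  3  1  0
k=5  2  2  1  0  1  3
2  1  3  0  3  2
3  2  3  3  0  3
3  2  2  2  0  3
1  1  3  0  2  0
k=6  2  2  1  0  1  3
2  1  3  0  3  2
3  2  3  3  0  3
3  2  2  2  0  3
1  1  3  1  2  0
k=7  2  2  1  0  1  3
2  1  3  0  3  2
3  2  3  3  0  3
3  2  2  2  0  3
1  1  3  2  2  0
k=8  2  2  1  0  1  3
2  1  3  0  3  2
3  2  3  3  0  3
3  2  2  2  0  3
1  1  3  3  2  0
k=9  2  2  1  0  1  3
2  1  3  0  3  2
3  2  3  3  0  3
3  2  3  3  0  3
1  2  0  1  3  0
k=10  2  2  1  0  1  3
2  1  3  0  3  2
3  2  3  3  0  3
3  2  3  3  0  3
1  2  0  2  3  0
k=11  2  2  1  0  1  3
2  1  3  0  3  2
3  2  3  3  0  3
3  2  3  3  0  3
1  2  0  3  3  0
k=12  2  2  2  0  1  3
2  2  0  2  3  2
3  3  2  1  1  3
3  3  1  2  2  3
1  2  2  2  0  1
k=13  2  2  2  0  1  3
2  2  0  2  3  2
3  3  2  1  1  3
3  3  1  2  2  3
1  2  2  3  0  1
k=14  2  2  2  0  1  3
2  2  0  2  3  2
3  3  2  1  1  3
3  3  1  3  2  3
1  2  3  0  1  1
k=15  2  2  2  0  1  3
2  2  0  2  3  2
3  3  2  1  1  3
3  3  1  3  2  3
1  2  3  1  1  1
k=16  2  2  2  0  1  3
2  2  0  2  3  2
3  3  2  1  1  3
3  3  1  3  2  3
1  2  3  2  1  1
k=17  2  2  2  0  1  3
2  2  0  2  3  2
3  3  2  1  1  3
3  3  1  3  2  3
1  2  3  3  1  1
k=18  2  2  2  0  1  3
2  2  0  2  3  2
3  3  2  2  1  3
3  3  3  0  3  3
1  3  0  2  2  1
k=19  2  2  2  0  1  3
2  2  0  2  3  2
3  3  2  2  1  3
3  3  3  0  3  3
1  3  0  3  2  1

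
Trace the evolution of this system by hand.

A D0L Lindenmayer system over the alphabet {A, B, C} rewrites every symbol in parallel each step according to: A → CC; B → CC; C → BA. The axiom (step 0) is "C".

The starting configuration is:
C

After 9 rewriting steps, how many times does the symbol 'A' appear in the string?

k=0  C
k=1  BA
k=2  CCCC
k=3  BABABABA
k=4  CCCCCCCCCCCCCCCC
k=5  BABABABABABABABABABABABABABABABA
k=6  CCCCCCCCCCCCCCCCCCCCCCCCCCCCCCCCCCCCCCCCCCCCCCCCCCCCCCCCCCCCCCCC
k=7  BABABABABABABABABABABABABABABABABABABABABABABABABABABABABA…BABABABABABABABABABABABABABABABABABABABABABABABABABABABABA  (len 128)
k=8  CCCCCCCCCCCCCCCCCCCCCCCCCCCCCCCCCCCCCCCCCCCCCCCCCCCCCCCCCC…CCCCCCCCCCCCCCCCCCCCCCCCCCCCCCCCCCCCCCCCCCCCCCCCCCCCCCCCCC  (len 256)
k=9  BABABABABABABABABABABABABABABABABABABABABABABABABABABABABA…BABABABABABABABABABABABABABABABABABABABABABABABABABABABABA  (len 512)

256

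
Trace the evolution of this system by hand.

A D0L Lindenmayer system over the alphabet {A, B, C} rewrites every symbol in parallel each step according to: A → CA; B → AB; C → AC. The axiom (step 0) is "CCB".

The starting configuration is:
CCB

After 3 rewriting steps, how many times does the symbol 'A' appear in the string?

12

gen 0: CCB
gen 1: ACACAB
gen 2: CAACCAACCAAB
gen 3: ACCACAACACCACAACACCACAAB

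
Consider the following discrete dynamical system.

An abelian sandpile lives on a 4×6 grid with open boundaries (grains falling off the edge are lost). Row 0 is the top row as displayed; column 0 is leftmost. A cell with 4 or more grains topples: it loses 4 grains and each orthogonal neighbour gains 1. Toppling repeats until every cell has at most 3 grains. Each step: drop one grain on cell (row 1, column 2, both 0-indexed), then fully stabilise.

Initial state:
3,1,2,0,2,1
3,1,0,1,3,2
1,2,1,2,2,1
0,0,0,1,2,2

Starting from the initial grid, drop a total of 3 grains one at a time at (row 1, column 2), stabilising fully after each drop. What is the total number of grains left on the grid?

36

t=0: 3,1,2,0,2,1
3,1,0,1,3,2
1,2,1,2,2,1
0,0,0,1,2,2
t=1: 3,1,2,0,2,1
3,1,1,1,3,2
1,2,1,2,2,1
0,0,0,1,2,2
t=2: 3,1,2,0,2,1
3,1,2,1,3,2
1,2,1,2,2,1
0,0,0,1,2,2
t=3: 3,1,2,0,2,1
3,1,3,1,3,2
1,2,1,2,2,1
0,0,0,1,2,2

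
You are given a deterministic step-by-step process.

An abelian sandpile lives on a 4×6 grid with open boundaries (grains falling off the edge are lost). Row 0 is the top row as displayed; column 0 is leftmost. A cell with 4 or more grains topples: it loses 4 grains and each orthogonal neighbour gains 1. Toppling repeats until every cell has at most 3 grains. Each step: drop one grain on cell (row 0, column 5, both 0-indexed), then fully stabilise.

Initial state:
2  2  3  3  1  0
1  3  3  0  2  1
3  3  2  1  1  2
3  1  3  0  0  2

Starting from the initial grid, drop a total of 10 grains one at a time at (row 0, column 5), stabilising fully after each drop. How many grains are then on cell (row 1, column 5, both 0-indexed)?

k=0  2  2  3  3  1  0
1  3  3  0  2  1
3  3  2  1  1  2
3  1  3  0  0  2
k=1  2  2  3  3  1  1
1  3  3  0  2  1
3  3  2  1  1  2
3  1  3  0  0  2
k=2  2  2  3  3  1  2
1  3  3  0  2  1
3  3  2  1  1  2
3  1  3  0  0  2
k=3  2  2  3  3  1  3
1  3  3  0  2  1
3  3  2  1  1  2
3  1  3  0  0  2
k=4  2  2  3  3  2  0
1  3  3  0  2  2
3  3  2  1  1  2
3  1  3  0  0  2
k=5  2  2  3  3  2  1
1  3  3  0  2  2
3  3  2  1  1  2
3  1  3  0  0  2
k=6  2  2  3  3  2  2
1  3  3  0  2  2
3  3  2  1  1  2
3  1  3  0  0  2
k=7  2  2  3  3  2  3
1  3  3  0  2  2
3  3  2  1  1  2
3  1  3  0  0  2
k=8  2  2  3  3  3  0
1  3  3  0  2  3
3  3  2  1  1  2
3  1  3  0  0  2
k=9  2  2  3  3  3  1
1  3  3  0  2  3
3  3  2  1  1  2
3  1  3  0  0  2
k=10  2  2  3  3  3  2
1  3  3  0  2  3
3  3  2  1  1  2
3  1  3  0  0  2

3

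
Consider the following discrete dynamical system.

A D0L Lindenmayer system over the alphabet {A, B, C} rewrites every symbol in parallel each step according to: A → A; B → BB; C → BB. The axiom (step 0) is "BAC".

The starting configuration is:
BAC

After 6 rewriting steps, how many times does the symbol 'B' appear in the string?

t=0: BAC
t=1: BBABB
t=2: BBBBABBBB
t=3: BBBBBBBBABBBBBBBB
t=4: BBBBBBBBBBBBBBBBABBBBBBBBBBBBBBBB
t=5: BBBBBBBBBBBBBBBBBBBBBBBBBBBBBBBBABBBBBBBBBBBBBBBBBBBBBBBBBBBBBBBB
t=6: BBBBBBBBBBBBBBBBBBBBBBBBBBBBBBBBBBBBBBBBBBBBBBBBBBBBBBBBBB…BBBBBBBBBBBBBBBBBBBBBBBBBBBBBBBBBBBBBBBBBBBBBBBBBBBBBBBBBB  (len 129)

128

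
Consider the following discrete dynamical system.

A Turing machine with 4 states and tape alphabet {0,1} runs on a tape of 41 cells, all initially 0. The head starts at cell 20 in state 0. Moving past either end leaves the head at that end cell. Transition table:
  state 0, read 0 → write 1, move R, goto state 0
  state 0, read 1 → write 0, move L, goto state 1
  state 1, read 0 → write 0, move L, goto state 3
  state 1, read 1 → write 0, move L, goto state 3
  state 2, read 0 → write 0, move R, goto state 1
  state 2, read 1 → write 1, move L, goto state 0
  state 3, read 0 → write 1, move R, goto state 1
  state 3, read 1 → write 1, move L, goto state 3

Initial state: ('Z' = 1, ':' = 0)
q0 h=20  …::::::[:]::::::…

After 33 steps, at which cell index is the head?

[0] q0 h=20  …::::::[:]::::::…
[1] q0 h=21  …:::::Z[:]::::::…
[2] q0 h=22  …::::ZZ[:]::::::…
[3] q0 h=23  …:::ZZZ[:]::::::…
[4] q0 h=24  …::ZZZZ[:]::::::…
[5] q0 h=25  …:ZZZZZ[:]::::::…
[6] q0 h=26  …ZZZZZZ[:]::::::…
[7] q0 h=27  …ZZZZZZ[:]::::::…
[8] q0 h=28  …ZZZZZZ[:]::::::…
[9] q0 h=29  …ZZZZZZ[:]::::::…
[10] q0 h=30  …ZZZZZZ[:]::::::…
[11] q0 h=31  …ZZZZZZ[:]::::::…
[12] q0 h=32  …ZZZZZZ[:]::::::…
[13] q0 h=33  …ZZZZZZ[:]::::::…
[14] q0 h=34  …ZZZZZZ[:]::::::|
[15] q0 h=35  …ZZZZZZ[:]:::::|
[16] q0 h=36  …ZZZZZZ[:]::::|
[17] q0 h=37  …ZZZZZZ[:]:::|
[18] q0 h=38  …ZZZZZZ[:]::|
[19] q0 h=39  …ZZZZZZ[:]:|
[20] q0 h=40  …ZZZZZZ[:]|
[21] q0 h=40  …ZZZZZZ[Z]|
[22] q1 h=39  …ZZZZZZ[Z]:|
[23] q3 h=38  …ZZZZZZ[Z]::|
[24] q3 h=37  …ZZZZZZ[Z]Z::|
[25] q3 h=36  …ZZZZZZ[Z]ZZ::|
[26] q3 h=35  …ZZZZZZ[Z]ZZZ::|
[27] q3 h=34  …ZZZZZZ[Z]ZZZZ::|
[28] q3 h=33  …ZZZZZZ[Z]ZZZZZ:…
[29] q3 h=32  …ZZZZZZ[Z]ZZZZZZ…
[30] q3 h=31  …ZZZZZZ[Z]ZZZZZZ…
[31] q3 h=30  …ZZZZZZ[Z]ZZZZZZ…
[32] q3 h=29  …ZZZZZZ[Z]ZZZZZZ…
[33] q3 h=28  …ZZZZZZ[Z]ZZZZZZ…

28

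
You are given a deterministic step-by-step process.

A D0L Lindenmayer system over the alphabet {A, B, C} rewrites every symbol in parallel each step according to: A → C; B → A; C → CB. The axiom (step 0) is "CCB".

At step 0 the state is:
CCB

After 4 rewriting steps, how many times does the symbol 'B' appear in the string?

5

[0] CCB
[1] CBCBA
[2] CBACBAC
[3] CBACCBACCB
[4] CBACCBCBACCBCBA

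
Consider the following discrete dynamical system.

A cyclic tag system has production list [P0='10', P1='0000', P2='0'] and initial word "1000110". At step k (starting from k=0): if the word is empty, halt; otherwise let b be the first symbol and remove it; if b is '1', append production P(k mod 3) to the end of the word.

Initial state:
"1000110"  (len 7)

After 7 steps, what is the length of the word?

7

[0] "1000110"  (len 7)
[1] "00011010"  (len 8)
[2] "0011010"  (len 7)
[3] "011010"  (len 6)
[4] "11010"  (len 5)
[5] "10100000"  (len 8)
[6] "01000000"  (len 8)
[7] "1000000"  (len 7)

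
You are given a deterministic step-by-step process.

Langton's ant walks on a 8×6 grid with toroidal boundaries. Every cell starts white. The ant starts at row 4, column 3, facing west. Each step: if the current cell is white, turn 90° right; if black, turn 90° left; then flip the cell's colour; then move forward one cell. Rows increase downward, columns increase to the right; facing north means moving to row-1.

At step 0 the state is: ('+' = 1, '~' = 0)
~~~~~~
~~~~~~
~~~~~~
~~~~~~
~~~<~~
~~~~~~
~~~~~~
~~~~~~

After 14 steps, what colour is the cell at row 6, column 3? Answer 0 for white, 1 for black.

1

k=0  ~~~~~~
~~~~~~
~~~~~~
~~~~~~
~~~<~~
~~~~~~
~~~~~~
~~~~~~
k=1  ~~~~~~
~~~~~~
~~~~~~
~~~^~~
~~~+~~
~~~~~~
~~~~~~
~~~~~~
k=2  ~~~~~~
~~~~~~
~~~~~~
~~~+>~
~~~+~~
~~~~~~
~~~~~~
~~~~~~
k=3  ~~~~~~
~~~~~~
~~~~~~
~~~++~
~~~+v~
~~~~~~
~~~~~~
~~~~~~
k=4  ~~~~~~
~~~~~~
~~~~~~
~~~++~
~~~<+~
~~~~~~
~~~~~~
~~~~~~
k=5  ~~~~~~
~~~~~~
~~~~~~
~~~++~
~~~~+~
~~~v~~
~~~~~~
~~~~~~
k=6  ~~~~~~
~~~~~~
~~~~~~
~~~++~
~~~~+~
~~<+~~
~~~~~~
~~~~~~
k=7  ~~~~~~
~~~~~~
~~~~~~
~~~++~
~~^~+~
~~++~~
~~~~~~
~~~~~~
k=8  ~~~~~~
~~~~~~
~~~~~~
~~~++~
~~+>+~
~~++~~
~~~~~~
~~~~~~
k=9  ~~~~~~
~~~~~~
~~~~~~
~~~++~
~~+++~
~~+v~~
~~~~~~
~~~~~~
k=10  ~~~~~~
~~~~~~
~~~~~~
~~~++~
~~+++~
~~+~>~
~~~~~~
~~~~~~
k=11  ~~~~~~
~~~~~~
~~~~~~
~~~++~
~~+++~
~~+~+~
~~~~v~
~~~~~~
k=12  ~~~~~~
~~~~~~
~~~~~~
~~~++~
~~+++~
~~+~+~
~~~<+~
~~~~~~
k=13  ~~~~~~
~~~~~~
~~~~~~
~~~++~
~~+++~
~~+^+~
~~~++~
~~~~~~
k=14  ~~~~~~
~~~~~~
~~~~~~
~~~++~
~~+++~
~~++>~
~~~++~
~~~~~~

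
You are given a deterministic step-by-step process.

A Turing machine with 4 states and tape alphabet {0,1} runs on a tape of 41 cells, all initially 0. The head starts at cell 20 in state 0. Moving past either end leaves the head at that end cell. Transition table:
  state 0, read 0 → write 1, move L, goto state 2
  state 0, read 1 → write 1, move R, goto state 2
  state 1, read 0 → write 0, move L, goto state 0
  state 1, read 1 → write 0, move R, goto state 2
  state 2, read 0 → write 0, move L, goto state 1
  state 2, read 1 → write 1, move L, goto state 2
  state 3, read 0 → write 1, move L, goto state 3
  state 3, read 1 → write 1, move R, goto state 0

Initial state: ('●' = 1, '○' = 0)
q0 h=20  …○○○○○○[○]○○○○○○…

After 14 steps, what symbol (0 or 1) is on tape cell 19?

k=0  q0 h=20  …○○○○○○[○]○○○○○○…
k=1  q2 h=19  …○○○○○○[○]●○○○○○…
k=2  q1 h=18  …○○○○○○[○]○●○○○○…
k=3  q0 h=17  …○○○○○○[○]○○●○○○…
k=4  q2 h=16  …○○○○○○[○]●○○●○○…
k=5  q1 h=15  …○○○○○○[○]○●○○●○…
k=6  q0 h=14  …○○○○○○[○]○○●○○●…
k=7  q2 h=13  …○○○○○○[○]●○○●○○…
k=8  q1 h=12  …○○○○○○[○]○●○○●○…
k=9  q0 h=11  …○○○○○○[○]○○●○○●…
k=10  q2 h=10  …○○○○○○[○]●○○●○○…
k=11  q1 h= 9  …○○○○○○[○]○●○○●○…
k=12  q0 h= 8  …○○○○○○[○]○○●○○●…
k=13  q2 h= 7  …○○○○○○[○]●○○●○○…
k=14  q1 h= 6  |○○○○○○[○]○●○○●○…

0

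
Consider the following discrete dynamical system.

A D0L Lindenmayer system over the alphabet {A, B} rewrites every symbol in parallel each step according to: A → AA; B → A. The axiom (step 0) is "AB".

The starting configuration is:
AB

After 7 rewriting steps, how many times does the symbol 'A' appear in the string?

t=0: AB
t=1: AAA
t=2: AAAAAA
t=3: AAAAAAAAAAAA
t=4: AAAAAAAAAAAAAAAAAAAAAAAA
t=5: AAAAAAAAAAAAAAAAAAAAAAAAAAAAAAAAAAAAAAAAAAAAAAAA
t=6: AAAAAAAAAAAAAAAAAAAAAAAAAAAAAAAAAAAAAAAAAAAAAAAAAAAAAAAAAAAAAAAAAAAAAAAAAAAAAAAAAAAAAAAAAAAAAAAA
t=7: AAAAAAAAAAAAAAAAAAAAAAAAAAAAAAAAAAAAAAAAAAAAAAAAAAAAAAAAAA…AAAAAAAAAAAAAAAAAAAAAAAAAAAAAAAAAAAAAAAAAAAAAAAAAAAAAAAAAA  (len 192)

192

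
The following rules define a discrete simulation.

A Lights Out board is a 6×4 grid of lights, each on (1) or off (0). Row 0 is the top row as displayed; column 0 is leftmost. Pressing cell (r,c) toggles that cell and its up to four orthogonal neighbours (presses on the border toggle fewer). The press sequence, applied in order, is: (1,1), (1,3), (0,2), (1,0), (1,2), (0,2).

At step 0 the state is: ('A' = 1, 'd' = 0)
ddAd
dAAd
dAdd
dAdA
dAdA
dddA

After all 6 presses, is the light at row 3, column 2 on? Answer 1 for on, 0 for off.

step 0: ddAd
dAAd
dAdd
dAdA
dAdA
dddA
step 1: dAAd
Addd
dddd
dAdA
dAdA
dddA
step 2: dAAA
AdAA
dddA
dAdA
dAdA
dddA
step 3: dddd
AddA
dddA
dAdA
dAdA
dddA
step 4: Addd
dAdA
AddA
dAdA
dAdA
dddA
step 5: AdAd
ddAd
AdAA
dAdA
dAdA
dddA
step 6: AAdA
dddd
AdAA
dAdA
dAdA
dddA

0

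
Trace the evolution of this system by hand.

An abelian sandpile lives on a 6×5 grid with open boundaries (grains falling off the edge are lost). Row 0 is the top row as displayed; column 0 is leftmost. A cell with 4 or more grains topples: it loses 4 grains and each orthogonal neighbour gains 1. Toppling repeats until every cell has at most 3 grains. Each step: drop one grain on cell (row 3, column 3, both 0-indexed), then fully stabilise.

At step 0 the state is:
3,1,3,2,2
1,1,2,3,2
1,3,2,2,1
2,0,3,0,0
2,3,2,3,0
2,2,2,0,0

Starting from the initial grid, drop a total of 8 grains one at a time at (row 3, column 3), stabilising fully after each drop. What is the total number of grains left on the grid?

[0] 3,1,3,2,2
1,1,2,3,2
1,3,2,2,1
2,0,3,0,0
2,3,2,3,0
2,2,2,0,0
[1] 3,1,3,2,2
1,1,2,3,2
1,3,2,2,1
2,0,3,1,0
2,3,2,3,0
2,2,2,0,0
[2] 3,1,3,2,2
1,1,2,3,2
1,3,2,2,1
2,0,3,2,0
2,3,2,3,0
2,2,2,0,0
[3] 3,1,3,2,2
1,1,2,3,2
1,3,2,2,1
2,0,3,3,0
2,3,2,3,0
2,2,2,0,0
[4] 3,1,3,2,2
1,1,2,3,2
1,3,3,3,1
2,2,1,2,1
3,0,1,1,1
2,3,3,1,0
[5] 3,1,3,2,2
1,1,2,3,2
1,3,3,3,1
2,2,1,3,1
3,0,1,1,1
2,3,3,1,0
[6] 3,2,1,0,3
1,3,1,2,3
2,0,2,2,2
2,3,3,1,2
3,0,1,2,1
2,3,3,1,0
[7] 3,2,1,0,3
1,3,1,2,3
2,0,2,2,2
2,3,3,2,2
3,0,1,2,1
2,3,3,1,0
[8] 3,2,1,0,3
1,3,1,2,3
2,0,2,2,2
2,3,3,3,2
3,0,1,2,1
2,3,3,1,0

56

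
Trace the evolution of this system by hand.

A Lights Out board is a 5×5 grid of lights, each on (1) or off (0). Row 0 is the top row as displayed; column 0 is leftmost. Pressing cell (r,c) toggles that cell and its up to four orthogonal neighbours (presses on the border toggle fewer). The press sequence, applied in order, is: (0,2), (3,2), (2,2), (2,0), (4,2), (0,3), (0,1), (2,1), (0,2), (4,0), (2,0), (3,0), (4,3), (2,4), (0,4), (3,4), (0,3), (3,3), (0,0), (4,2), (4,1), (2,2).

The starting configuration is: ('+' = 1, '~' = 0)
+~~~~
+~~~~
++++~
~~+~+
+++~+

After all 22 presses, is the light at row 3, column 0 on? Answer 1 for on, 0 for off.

0

step 0: +~~~~
+~~~~
++++~
~~+~+
+++~+
step 1: ++++~
+~+~~
++++~
~~+~+
+++~+
step 2: ++++~
+~+~~
++~+~
~+~++
++~~+
step 3: ++++~
+~~~~
+~+~~
~++++
++~~+
step 4: ++++~
~~~~~
~++~~
+++++
++~~+
step 5: ++++~
~~~~~
~++~~
++~++
+~+++
step 6: ++~~+
~~~+~
~++~~
++~++
+~+++
step 7: ~~+~+
~+~+~
~++~~
++~++
+~+++
step 8: ~~+~+
~~~+~
+~~~~
+~~++
+~+++
step 9: ~+~++
~~++~
+~~~~
+~~++
+~+++
step 10: ~+~++
~~++~
+~~~~
~~~++
~++++
step 11: ~+~++
+~++~
~+~~~
+~~++
~++++
step 12: ~+~++
+~++~
++~~~
~+~++
+++++
step 13: ~+~++
+~++~
++~~~
~+~~+
++~~~
step 14: ~+~++
+~+++
++~++
~+~~~
++~~~
step 15: ~+~~~
+~++~
++~++
~+~~~
++~~~
step 16: ~+~~~
+~++~
++~+~
~+~++
++~~+
step 17: ~++++
+~+~~
++~+~
~+~++
++~~+
step 18: ~++++
+~+~~
++~~~
~++~~
++~++
step 19: +~+++
~~+~~
++~~~
~++~~
++~++
step 20: +~+++
~~+~~
++~~~
~+~~~
+~+~+
step 21: +~+++
~~+~~
++~~~
~~~~~
~+~~+
step 22: +~+++
~~~~~
+~++~
~~+~~
~+~~+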